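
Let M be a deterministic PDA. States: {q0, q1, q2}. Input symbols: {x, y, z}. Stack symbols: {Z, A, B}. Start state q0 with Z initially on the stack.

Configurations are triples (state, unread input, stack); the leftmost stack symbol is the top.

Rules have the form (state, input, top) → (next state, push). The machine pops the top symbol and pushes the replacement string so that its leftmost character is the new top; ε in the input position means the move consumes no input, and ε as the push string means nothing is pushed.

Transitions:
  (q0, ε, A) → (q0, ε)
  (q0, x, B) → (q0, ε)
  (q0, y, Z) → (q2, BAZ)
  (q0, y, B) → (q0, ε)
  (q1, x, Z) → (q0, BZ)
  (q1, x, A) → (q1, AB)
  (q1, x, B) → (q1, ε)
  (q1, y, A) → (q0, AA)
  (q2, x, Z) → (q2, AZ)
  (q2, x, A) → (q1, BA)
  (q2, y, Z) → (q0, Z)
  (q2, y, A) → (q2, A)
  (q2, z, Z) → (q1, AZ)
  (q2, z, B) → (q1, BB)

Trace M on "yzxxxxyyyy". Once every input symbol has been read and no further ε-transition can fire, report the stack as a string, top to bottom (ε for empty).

(q0, yzxxxxyyyy, Z)
  read y, top Z: go to q2, push BAZ → (q2, zxxxxyyyy, BAZ)
  read z, top B: go to q1, push BB → (q1, xxxxyyyy, BBAZ)
  read x, top B: go to q1, push ε → (q1, xxxyyyy, BAZ)
  read x, top B: go to q1, push ε → (q1, xxyyyy, AZ)
  read x, top A: go to q1, push AB → (q1, xyyyy, ABZ)
  read x, top A: go to q1, push AB → (q1, yyyy, ABBZ)
  read y, top A: go to q0, push AA → (q0, yyy, AABBZ)
  ε-move, top A: go to q0, push ε → (q0, yyy, ABBZ)
  ε-move, top A: go to q0, push ε → (q0, yyy, BBZ)
  read y, top B: go to q0, push ε → (q0, yy, BZ)
  read y, top B: go to q0, push ε → (q0, y, Z)
  read y, top Z: go to q2, push BAZ → (q2, ε, BAZ)
All input consumed in state q2 with stack BAZ.

BAZ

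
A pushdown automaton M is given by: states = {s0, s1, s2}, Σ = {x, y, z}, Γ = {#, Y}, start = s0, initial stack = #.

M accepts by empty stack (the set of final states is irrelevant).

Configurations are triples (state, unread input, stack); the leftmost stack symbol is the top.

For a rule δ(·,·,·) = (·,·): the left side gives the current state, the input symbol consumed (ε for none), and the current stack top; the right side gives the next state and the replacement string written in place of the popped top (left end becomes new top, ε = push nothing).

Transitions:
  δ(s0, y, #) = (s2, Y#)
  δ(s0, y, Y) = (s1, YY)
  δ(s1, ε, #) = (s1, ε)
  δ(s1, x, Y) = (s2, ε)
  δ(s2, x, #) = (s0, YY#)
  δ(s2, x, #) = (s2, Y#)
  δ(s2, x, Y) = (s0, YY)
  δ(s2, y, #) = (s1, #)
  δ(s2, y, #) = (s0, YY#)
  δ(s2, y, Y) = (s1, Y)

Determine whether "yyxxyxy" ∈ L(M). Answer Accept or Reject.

One accepting computation: (s0, yyxxyxy, #) ⊢ (s2, yxxyxy, Y#) ⊢ (s1, xxyxy, Y#) ⊢ (s2, xyxy, #) ⊢ (s2, yxy, Y#) ⊢ (s1, xy, Y#) ⊢ (s2, y, #) ⊢ (s1, ε, #) ⊢ (s1, ε, ε)
All input consumed and the stack is empty.

Accept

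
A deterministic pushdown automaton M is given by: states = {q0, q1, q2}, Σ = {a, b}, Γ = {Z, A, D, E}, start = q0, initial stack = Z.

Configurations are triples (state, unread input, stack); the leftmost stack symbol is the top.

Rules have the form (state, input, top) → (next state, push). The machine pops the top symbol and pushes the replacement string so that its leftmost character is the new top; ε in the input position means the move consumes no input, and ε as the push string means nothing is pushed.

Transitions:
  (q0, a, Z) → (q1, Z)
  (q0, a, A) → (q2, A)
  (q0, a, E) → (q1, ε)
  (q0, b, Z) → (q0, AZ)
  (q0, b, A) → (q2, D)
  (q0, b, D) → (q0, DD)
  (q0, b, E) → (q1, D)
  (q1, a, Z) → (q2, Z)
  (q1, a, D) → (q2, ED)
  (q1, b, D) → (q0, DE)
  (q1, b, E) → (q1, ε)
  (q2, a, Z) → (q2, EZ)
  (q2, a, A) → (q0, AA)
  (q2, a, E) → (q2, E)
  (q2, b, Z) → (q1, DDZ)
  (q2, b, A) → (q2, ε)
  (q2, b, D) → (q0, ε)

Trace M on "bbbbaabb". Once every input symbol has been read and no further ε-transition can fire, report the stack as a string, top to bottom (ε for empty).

(q0, bbbbaabb, Z)
  read b, top Z: go to q0, push AZ → (q0, bbbaabb, AZ)
  read b, top A: go to q2, push D → (q2, bbaabb, DZ)
  read b, top D: go to q0, push ε → (q0, baabb, Z)
  read b, top Z: go to q0, push AZ → (q0, aabb, AZ)
  read a, top A: go to q2, push A → (q2, abb, AZ)
  read a, top A: go to q0, push AA → (q0, bb, AAZ)
  read b, top A: go to q2, push D → (q2, b, DAZ)
  read b, top D: go to q0, push ε → (q0, ε, AZ)
All input consumed in state q0 with stack AZ.

AZ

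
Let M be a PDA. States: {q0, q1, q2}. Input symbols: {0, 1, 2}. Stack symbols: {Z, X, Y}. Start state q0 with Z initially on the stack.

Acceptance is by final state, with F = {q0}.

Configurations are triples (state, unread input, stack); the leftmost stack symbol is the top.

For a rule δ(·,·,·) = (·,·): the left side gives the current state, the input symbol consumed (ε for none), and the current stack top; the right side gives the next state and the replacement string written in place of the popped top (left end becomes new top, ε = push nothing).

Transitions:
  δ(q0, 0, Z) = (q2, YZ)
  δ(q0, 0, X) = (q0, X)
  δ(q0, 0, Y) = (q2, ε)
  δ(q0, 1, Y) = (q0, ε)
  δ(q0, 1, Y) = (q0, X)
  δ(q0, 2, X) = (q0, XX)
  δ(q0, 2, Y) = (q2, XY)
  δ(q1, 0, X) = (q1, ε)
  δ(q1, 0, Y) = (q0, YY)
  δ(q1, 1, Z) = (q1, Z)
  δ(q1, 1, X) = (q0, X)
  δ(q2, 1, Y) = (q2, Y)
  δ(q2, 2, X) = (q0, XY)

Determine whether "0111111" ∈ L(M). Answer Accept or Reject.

No computation consumes all input and reaches a final state.

Reject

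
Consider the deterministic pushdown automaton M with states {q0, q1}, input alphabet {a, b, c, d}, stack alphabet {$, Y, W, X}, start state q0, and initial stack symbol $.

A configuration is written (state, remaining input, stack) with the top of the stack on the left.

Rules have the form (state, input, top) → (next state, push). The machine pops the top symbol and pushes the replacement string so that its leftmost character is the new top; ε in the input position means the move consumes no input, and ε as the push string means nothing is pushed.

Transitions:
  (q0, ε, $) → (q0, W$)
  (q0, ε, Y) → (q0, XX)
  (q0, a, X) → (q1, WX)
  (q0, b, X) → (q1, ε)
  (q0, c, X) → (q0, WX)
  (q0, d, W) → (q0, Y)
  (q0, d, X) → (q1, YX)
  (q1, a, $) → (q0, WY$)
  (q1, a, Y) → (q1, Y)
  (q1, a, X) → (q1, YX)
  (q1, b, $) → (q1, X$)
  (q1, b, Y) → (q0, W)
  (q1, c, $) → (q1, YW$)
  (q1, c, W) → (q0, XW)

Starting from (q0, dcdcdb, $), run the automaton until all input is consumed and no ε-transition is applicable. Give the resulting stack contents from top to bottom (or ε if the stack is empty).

XXXXX$

(q0, dcdcdb, $)
  ε-move, top $: go to q0, push W$ → (q0, dcdcdb, W$)
  read d, top W: go to q0, push Y → (q0, cdcdb, Y$)
  ε-move, top Y: go to q0, push XX → (q0, cdcdb, XX$)
  read c, top X: go to q0, push WX → (q0, dcdb, WXX$)
  read d, top W: go to q0, push Y → (q0, cdb, YXX$)
  ε-move, top Y: go to q0, push XX → (q0, cdb, XXXX$)
  read c, top X: go to q0, push WX → (q0, db, WXXXX$)
  read d, top W: go to q0, push Y → (q0, b, YXXXX$)
  ε-move, top Y: go to q0, push XX → (q0, b, XXXXXX$)
  read b, top X: go to q1, push ε → (q1, ε, XXXXX$)
All input consumed in state q1 with stack XXXXX$.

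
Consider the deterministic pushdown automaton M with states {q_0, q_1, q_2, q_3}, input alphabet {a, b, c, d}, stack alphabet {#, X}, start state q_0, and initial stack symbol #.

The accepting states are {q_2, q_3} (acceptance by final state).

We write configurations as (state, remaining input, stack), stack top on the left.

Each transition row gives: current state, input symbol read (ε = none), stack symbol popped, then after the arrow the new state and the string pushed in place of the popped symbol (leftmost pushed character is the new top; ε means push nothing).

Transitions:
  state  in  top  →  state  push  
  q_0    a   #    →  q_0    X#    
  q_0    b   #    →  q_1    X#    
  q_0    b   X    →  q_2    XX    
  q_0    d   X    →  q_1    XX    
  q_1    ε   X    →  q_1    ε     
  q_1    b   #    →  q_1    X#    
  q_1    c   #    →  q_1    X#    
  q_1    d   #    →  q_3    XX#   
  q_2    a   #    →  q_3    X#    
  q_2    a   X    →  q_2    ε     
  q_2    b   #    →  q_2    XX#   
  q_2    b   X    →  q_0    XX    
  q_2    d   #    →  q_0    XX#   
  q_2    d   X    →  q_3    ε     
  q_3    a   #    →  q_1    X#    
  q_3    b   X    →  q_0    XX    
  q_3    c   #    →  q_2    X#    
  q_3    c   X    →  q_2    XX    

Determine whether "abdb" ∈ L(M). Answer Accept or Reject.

Reject

(q_0, abdb, #)
  read a, top #: go to q_0, push X# → (q_0, bdb, X#)
  read b, top X: go to q_2, push XX → (q_2, db, XX#)
  read d, top X: go to q_3, push ε → (q_3, b, X#)
  read b, top X: go to q_0, push XX → (q_0, ε, XX#)
All input consumed; state q_0 ∉ F and no further ε-move applies.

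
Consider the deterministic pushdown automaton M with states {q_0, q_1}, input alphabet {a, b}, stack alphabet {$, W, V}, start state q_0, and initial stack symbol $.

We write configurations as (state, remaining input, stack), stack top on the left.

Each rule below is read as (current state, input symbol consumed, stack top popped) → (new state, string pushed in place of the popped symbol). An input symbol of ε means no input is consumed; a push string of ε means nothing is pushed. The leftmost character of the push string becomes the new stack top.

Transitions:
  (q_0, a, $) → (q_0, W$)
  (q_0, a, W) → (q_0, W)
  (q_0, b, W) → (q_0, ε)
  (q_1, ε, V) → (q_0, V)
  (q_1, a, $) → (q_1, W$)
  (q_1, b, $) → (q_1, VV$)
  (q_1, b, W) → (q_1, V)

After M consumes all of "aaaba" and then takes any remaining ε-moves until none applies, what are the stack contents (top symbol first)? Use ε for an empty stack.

(q_0, aaaba, $) ⊢ (q_0, aaba, W$) ⊢ (q_0, aba, W$) ⊢ (q_0, ba, W$) ⊢ (q_0, a, $) ⊢ (q_0, ε, W$)
All input consumed in state q_0 with stack W$.

W$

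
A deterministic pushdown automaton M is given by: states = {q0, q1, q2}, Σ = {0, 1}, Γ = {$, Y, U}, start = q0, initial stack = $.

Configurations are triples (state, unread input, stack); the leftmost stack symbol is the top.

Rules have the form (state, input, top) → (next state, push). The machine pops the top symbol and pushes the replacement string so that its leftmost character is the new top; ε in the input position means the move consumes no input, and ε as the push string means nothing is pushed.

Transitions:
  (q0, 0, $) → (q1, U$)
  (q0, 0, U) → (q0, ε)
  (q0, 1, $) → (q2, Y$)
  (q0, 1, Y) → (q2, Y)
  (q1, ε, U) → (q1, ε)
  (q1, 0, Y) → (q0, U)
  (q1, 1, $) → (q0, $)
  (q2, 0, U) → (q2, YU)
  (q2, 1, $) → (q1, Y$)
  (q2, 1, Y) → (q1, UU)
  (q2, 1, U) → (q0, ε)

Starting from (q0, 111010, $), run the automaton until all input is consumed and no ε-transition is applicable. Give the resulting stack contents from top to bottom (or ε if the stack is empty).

(q0, 111010, $)
  read 1, top $: go to q2, push Y$ → (q2, 11010, Y$)
  read 1, top Y: go to q1, push UU → (q1, 1010, UU$)
  ε-move, top U: go to q1, push ε → (q1, 1010, U$)
  ε-move, top U: go to q1, push ε → (q1, 1010, $)
  read 1, top $: go to q0, push $ → (q0, 010, $)
  read 0, top $: go to q1, push U$ → (q1, 10, U$)
  ε-move, top U: go to q1, push ε → (q1, 10, $)
  read 1, top $: go to q0, push $ → (q0, 0, $)
  read 0, top $: go to q1, push U$ → (q1, ε, U$)
  ε-move, top U: go to q1, push ε → (q1, ε, $)
All input consumed in state q1 with stack $.

$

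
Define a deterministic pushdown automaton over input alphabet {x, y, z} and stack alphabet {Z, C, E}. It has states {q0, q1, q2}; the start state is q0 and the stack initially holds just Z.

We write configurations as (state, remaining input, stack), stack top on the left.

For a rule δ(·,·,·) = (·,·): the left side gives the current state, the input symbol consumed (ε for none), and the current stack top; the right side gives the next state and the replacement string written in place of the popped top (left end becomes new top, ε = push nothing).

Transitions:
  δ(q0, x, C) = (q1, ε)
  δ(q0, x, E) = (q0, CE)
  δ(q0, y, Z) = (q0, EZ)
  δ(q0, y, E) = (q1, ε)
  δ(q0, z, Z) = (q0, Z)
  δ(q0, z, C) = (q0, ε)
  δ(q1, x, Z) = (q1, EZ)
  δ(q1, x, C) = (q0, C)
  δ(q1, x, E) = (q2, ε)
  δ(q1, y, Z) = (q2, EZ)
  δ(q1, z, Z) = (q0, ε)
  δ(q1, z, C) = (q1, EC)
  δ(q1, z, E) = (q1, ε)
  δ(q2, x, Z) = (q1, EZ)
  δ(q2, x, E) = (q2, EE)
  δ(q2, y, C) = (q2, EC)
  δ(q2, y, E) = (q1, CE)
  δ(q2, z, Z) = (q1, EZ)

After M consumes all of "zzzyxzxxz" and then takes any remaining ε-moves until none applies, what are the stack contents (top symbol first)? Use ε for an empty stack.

Z

(q0, zzzyxzxxz, Z)
  read z, top Z: go to q0, push Z → (q0, zzyxzxxz, Z)
  read z, top Z: go to q0, push Z → (q0, zyxzxxz, Z)
  read z, top Z: go to q0, push Z → (q0, yxzxxz, Z)
  read y, top Z: go to q0, push EZ → (q0, xzxxz, EZ)
  read x, top E: go to q0, push CE → (q0, zxxz, CEZ)
  read z, top C: go to q0, push ε → (q0, xxz, EZ)
  read x, top E: go to q0, push CE → (q0, xz, CEZ)
  read x, top C: go to q1, push ε → (q1, z, EZ)
  read z, top E: go to q1, push ε → (q1, ε, Z)
All input consumed in state q1 with stack Z.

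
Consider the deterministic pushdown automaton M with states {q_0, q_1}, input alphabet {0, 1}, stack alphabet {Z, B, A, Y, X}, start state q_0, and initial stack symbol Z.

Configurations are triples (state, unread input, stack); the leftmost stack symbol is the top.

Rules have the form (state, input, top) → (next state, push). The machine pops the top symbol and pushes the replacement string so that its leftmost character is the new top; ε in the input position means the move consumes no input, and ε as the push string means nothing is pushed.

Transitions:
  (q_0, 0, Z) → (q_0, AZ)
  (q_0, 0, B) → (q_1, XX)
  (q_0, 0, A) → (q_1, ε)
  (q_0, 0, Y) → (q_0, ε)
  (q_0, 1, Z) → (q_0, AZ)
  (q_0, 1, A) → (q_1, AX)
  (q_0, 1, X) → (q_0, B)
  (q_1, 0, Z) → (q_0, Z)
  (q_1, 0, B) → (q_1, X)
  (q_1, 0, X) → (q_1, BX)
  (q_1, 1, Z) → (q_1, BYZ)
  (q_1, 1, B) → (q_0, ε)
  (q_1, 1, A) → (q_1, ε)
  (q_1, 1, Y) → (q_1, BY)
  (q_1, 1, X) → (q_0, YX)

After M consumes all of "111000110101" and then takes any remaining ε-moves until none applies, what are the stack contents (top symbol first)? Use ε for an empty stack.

(q_0, 111000110101, Z)
  read 1, top Z: go to q_0, push AZ → (q_0, 11000110101, AZ)
  read 1, top A: go to q_1, push AX → (q_1, 1000110101, AXZ)
  read 1, top A: go to q_1, push ε → (q_1, 000110101, XZ)
  read 0, top X: go to q_1, push BX → (q_1, 00110101, BXZ)
  read 0, top B: go to q_1, push X → (q_1, 0110101, XXZ)
  read 0, top X: go to q_1, push BX → (q_1, 110101, BXXZ)
  read 1, top B: go to q_0, push ε → (q_0, 10101, XXZ)
  read 1, top X: go to q_0, push B → (q_0, 0101, BXZ)
  read 0, top B: go to q_1, push XX → (q_1, 101, XXXZ)
  read 1, top X: go to q_0, push YX → (q_0, 01, YXXXZ)
  read 0, top Y: go to q_0, push ε → (q_0, 1, XXXZ)
  read 1, top X: go to q_0, push B → (q_0, ε, BXXZ)
All input consumed in state q_0 with stack BXXZ.

BXXZ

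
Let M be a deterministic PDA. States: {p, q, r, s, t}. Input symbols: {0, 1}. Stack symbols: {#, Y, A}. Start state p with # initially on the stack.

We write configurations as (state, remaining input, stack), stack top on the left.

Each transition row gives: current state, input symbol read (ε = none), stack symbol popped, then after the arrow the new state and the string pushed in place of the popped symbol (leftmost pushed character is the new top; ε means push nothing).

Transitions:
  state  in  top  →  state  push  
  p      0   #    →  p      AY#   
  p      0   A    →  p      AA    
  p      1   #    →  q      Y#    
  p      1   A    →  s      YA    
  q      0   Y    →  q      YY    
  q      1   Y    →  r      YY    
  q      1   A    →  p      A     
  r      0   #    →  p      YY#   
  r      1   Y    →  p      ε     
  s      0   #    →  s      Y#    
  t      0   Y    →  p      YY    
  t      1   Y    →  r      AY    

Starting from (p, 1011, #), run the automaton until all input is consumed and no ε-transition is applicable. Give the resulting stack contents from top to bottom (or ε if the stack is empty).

(p, 1011, #)
  read 1, top #: go to q, push Y# → (q, 011, Y#)
  read 0, top Y: go to q, push YY → (q, 11, YY#)
  read 1, top Y: go to r, push YY → (r, 1, YYY#)
  read 1, top Y: go to p, push ε → (p, ε, YY#)
All input consumed in state p with stack YY#.

YY#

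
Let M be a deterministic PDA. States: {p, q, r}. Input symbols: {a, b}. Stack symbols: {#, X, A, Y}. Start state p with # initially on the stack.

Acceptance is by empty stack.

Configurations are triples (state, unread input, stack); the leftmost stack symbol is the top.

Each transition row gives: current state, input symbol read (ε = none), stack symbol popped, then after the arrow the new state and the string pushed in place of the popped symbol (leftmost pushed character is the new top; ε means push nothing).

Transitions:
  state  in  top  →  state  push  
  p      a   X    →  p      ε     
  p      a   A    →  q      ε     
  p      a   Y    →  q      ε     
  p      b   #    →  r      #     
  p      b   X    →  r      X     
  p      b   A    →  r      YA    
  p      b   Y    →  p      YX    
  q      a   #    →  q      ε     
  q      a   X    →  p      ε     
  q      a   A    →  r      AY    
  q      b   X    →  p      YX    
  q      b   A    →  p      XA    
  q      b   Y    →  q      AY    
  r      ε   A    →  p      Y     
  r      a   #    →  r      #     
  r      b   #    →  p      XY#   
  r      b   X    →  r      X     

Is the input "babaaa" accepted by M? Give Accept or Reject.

Accept

(p, babaaa, #) ⊢ (r, abaaa, #) ⊢ (r, baaa, #) ⊢ (p, aaa, XY#) ⊢ (p, aa, Y#) ⊢ (q, a, #) ⊢ (q, ε, ε)
All input consumed and the stack is empty.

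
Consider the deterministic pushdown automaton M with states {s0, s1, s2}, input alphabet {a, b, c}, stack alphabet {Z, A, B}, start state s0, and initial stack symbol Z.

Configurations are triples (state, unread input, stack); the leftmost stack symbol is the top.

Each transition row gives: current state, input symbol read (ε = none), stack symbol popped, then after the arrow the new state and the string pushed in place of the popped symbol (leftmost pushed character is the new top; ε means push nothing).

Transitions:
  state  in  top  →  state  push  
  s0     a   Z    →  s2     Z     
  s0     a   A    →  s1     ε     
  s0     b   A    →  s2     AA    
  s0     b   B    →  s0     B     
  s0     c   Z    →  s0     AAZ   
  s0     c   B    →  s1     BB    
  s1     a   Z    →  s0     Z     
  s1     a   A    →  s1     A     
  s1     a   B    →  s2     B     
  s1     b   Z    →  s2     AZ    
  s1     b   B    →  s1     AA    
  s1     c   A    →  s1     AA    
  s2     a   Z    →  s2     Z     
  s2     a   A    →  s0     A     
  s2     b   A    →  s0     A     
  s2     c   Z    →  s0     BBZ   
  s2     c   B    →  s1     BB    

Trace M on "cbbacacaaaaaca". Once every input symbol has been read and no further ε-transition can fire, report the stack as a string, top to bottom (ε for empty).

AAAAAZ

(s0, cbbacacaaaaaca, Z) ⊢ (s0, bbacacaaaaaca, AAZ) ⊢ (s2, bacacaaaaaca, AAAZ) ⊢ (s0, acacaaaaaca, AAAZ) ⊢ (s1, cacaaaaaca, AAZ) ⊢ (s1, acaaaaaca, AAAZ) ⊢ (s1, caaaaaca, AAAZ) ⊢ (s1, aaaaaca, AAAAZ) ⊢ (s1, aaaaca, AAAAZ) ⊢ (s1, aaaca, AAAAZ) ⊢ (s1, aaca, AAAAZ) ⊢ (s1, aca, AAAAZ) ⊢ (s1, ca, AAAAZ) ⊢ (s1, a, AAAAAZ) ⊢ (s1, ε, AAAAAZ)
All input consumed in state s1 with stack AAAAAZ.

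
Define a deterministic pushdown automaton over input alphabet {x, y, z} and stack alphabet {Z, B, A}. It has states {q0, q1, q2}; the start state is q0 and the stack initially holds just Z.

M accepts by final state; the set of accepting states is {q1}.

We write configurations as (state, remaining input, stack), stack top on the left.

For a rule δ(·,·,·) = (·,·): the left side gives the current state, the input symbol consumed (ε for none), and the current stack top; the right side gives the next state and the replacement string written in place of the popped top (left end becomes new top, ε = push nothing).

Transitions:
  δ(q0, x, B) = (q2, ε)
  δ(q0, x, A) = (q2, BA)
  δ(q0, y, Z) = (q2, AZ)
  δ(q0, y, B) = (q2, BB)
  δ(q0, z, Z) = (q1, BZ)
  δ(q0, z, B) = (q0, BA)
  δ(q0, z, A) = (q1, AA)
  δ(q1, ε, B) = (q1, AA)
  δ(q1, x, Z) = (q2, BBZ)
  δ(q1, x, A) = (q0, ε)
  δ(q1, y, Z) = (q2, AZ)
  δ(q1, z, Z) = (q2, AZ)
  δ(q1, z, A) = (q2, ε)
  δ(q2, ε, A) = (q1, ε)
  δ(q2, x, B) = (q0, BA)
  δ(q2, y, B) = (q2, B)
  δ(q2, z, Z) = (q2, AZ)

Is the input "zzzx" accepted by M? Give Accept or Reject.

Reject

(q0, zzzx, Z)
  read z, top Z: go to q1, push BZ → (q1, zzx, BZ)
  ε-move, top B: go to q1, push AA → (q1, zzx, AAZ)
  read z, top A: go to q2, push ε → (q2, zx, AZ)
  ε-move, top A: go to q1, push ε → (q1, zx, Z)
  read z, top Z: go to q2, push AZ → (q2, x, AZ)
  ε-move, top A: go to q1, push ε → (q1, x, Z)
  read x, top Z: go to q2, push BBZ → (q2, ε, BBZ)
All input consumed; state q2 ∉ F and no further ε-move applies.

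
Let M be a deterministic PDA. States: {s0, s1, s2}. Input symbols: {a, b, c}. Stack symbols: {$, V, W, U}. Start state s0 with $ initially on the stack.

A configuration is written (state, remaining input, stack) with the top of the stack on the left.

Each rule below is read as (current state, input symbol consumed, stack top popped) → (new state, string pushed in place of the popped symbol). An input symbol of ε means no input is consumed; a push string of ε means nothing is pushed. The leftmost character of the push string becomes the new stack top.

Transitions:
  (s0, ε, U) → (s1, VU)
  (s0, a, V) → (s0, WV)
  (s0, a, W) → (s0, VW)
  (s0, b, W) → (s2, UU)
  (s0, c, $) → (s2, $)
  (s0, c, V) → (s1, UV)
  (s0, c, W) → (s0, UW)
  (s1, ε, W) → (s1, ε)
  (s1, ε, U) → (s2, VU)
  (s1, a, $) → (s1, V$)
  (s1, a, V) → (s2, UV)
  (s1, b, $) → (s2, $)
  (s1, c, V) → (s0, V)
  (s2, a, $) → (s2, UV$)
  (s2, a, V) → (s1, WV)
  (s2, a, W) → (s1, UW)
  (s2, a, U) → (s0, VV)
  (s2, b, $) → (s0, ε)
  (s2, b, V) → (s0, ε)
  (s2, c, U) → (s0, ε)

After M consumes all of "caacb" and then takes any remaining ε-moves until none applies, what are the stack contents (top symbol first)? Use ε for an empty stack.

VUVVV$

(s0, caacb, $)
  read c, top $: go to s2, push $ → (s2, aacb, $)
  read a, top $: go to s2, push UV$ → (s2, acb, UV$)
  read a, top U: go to s0, push VV → (s0, cb, VVV$)
  read c, top V: go to s1, push UV → (s1, b, UVVV$)
  ε-move, top U: go to s2, push VU → (s2, b, VUVVV$)
  read b, top V: go to s0, push ε → (s0, ε, UVVV$)
  ε-move, top U: go to s1, push VU → (s1, ε, VUVVV$)
All input consumed in state s1 with stack VUVVV$.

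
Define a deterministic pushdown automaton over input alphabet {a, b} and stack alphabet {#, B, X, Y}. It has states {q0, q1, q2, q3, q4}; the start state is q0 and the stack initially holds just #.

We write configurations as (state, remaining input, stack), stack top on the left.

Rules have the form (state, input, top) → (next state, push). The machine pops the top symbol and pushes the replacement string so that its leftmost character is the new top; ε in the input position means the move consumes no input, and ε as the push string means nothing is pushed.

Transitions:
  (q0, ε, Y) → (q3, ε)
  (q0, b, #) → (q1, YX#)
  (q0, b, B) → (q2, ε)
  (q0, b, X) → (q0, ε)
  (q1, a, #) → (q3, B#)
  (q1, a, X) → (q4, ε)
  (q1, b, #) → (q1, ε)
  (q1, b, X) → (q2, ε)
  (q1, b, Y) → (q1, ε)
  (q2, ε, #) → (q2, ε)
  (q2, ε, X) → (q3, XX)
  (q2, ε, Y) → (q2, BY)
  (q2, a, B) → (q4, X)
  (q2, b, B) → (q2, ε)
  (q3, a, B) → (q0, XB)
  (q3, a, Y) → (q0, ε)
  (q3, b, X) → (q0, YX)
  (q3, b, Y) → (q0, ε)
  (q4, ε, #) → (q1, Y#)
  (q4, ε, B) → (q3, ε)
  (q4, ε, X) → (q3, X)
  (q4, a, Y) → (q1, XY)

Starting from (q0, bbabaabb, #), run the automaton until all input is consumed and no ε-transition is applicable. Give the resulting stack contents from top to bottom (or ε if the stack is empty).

(q0, bbabaabb, #)
  read b, top #: go to q1, push YX# → (q1, babaabb, YX#)
  read b, top Y: go to q1, push ε → (q1, abaabb, X#)
  read a, top X: go to q4, push ε → (q4, baabb, #)
  ε-move, top #: go to q1, push Y# → (q1, baabb, Y#)
  read b, top Y: go to q1, push ε → (q1, aabb, #)
  read a, top #: go to q3, push B# → (q3, abb, B#)
  read a, top B: go to q0, push XB → (q0, bb, XB#)
  read b, top X: go to q0, push ε → (q0, b, B#)
  read b, top B: go to q2, push ε → (q2, ε, #)
  ε-move, top #: go to q2, push ε → (q2, ε, ε)
All input consumed in state q2 with stack ε.

ε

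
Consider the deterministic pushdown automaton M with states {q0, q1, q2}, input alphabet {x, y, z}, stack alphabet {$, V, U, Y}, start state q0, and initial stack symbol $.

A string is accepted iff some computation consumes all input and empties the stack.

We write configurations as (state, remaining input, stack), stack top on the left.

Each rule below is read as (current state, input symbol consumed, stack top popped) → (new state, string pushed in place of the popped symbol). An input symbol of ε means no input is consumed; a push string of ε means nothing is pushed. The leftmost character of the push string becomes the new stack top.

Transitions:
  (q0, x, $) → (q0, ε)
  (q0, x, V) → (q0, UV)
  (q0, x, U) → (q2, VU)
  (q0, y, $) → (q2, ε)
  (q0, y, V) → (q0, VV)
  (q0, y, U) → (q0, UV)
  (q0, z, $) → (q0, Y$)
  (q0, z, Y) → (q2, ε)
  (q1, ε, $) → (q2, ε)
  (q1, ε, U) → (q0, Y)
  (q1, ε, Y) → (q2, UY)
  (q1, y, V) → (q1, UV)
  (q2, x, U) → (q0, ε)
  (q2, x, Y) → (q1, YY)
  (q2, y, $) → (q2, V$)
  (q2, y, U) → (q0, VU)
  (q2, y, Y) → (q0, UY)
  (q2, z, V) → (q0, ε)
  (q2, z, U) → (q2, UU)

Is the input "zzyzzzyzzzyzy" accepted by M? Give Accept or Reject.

(q0, zzyzzzyzzzyzy, $)
  read z, top $: go to q0, push Y$ → (q0, zyzzzyzzzyzy, Y$)
  read z, top Y: go to q2, push ε → (q2, yzzzyzzzyzy, $)
  read y, top $: go to q2, push V$ → (q2, zzzyzzzyzy, V$)
  read z, top V: go to q0, push ε → (q0, zzyzzzyzy, $)
  read z, top $: go to q0, push Y$ → (q0, zyzzzyzy, Y$)
  read z, top Y: go to q2, push ε → (q2, yzzzyzy, $)
  read y, top $: go to q2, push V$ → (q2, zzzyzy, V$)
  read z, top V: go to q0, push ε → (q0, zzyzy, $)
  read z, top $: go to q0, push Y$ → (q0, zyzy, Y$)
  read z, top Y: go to q2, push ε → (q2, yzy, $)
  read y, top $: go to q2, push V$ → (q2, zy, V$)
  read z, top V: go to q0, push ε → (q0, y, $)
  read y, top $: go to q2, push ε → (q2, ε, ε)
All input consumed and the stack is empty.

Accept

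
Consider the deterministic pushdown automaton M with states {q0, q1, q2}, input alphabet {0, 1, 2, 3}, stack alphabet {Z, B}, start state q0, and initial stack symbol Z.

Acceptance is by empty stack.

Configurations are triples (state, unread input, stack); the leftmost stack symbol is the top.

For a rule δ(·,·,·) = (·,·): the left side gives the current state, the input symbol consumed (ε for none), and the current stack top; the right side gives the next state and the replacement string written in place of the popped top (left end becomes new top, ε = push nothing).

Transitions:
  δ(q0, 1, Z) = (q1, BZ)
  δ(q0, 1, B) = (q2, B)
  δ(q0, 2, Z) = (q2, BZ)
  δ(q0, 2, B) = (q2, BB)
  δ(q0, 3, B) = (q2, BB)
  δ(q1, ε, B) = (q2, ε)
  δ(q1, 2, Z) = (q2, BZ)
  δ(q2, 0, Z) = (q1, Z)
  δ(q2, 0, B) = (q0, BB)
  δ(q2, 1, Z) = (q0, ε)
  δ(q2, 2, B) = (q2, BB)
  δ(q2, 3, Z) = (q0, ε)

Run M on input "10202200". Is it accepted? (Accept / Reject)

Reject

(q0, 10202200, Z)
  read 1, top Z: go to q1, push BZ → (q1, 0202200, BZ)
  ε-move, top B: go to q2, push ε → (q2, 0202200, Z)
  read 0, top Z: go to q1, push Z → (q1, 202200, Z)
  read 2, top Z: go to q2, push BZ → (q2, 02200, BZ)
  read 0, top B: go to q0, push BB → (q0, 2200, BBZ)
  read 2, top B: go to q2, push BB → (q2, 200, BBBZ)
  read 2, top B: go to q2, push BB → (q2, 00, BBBBZ)
  read 0, top B: go to q0, push BB → (q0, 0, BBBBBZ)
No transition applies at (q0, 0, BBBBBZ); input not fully consumed.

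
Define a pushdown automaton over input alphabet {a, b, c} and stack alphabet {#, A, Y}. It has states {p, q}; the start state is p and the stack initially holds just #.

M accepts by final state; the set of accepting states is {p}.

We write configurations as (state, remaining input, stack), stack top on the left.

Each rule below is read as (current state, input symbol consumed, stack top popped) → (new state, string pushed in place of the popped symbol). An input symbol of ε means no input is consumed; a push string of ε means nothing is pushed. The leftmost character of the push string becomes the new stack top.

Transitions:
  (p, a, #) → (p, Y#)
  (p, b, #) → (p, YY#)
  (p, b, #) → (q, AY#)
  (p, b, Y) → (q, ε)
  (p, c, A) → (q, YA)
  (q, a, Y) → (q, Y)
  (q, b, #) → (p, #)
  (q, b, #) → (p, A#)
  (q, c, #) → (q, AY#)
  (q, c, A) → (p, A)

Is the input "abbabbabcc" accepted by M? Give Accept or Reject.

Accept

One accepting computation: (p, abbabbabcc, #) ⊢ (p, bbabbabcc, Y#) ⊢ (q, babbabcc, #) ⊢ (p, abbabcc, #) ⊢ (p, bbabcc, Y#) ⊢ (q, babcc, #) ⊢ (p, abcc, #) ⊢ (p, bcc, Y#) ⊢ (q, cc, #) ⊢ (q, c, AY#) ⊢ (p, ε, AY#)
All input consumed and state p ∈ F.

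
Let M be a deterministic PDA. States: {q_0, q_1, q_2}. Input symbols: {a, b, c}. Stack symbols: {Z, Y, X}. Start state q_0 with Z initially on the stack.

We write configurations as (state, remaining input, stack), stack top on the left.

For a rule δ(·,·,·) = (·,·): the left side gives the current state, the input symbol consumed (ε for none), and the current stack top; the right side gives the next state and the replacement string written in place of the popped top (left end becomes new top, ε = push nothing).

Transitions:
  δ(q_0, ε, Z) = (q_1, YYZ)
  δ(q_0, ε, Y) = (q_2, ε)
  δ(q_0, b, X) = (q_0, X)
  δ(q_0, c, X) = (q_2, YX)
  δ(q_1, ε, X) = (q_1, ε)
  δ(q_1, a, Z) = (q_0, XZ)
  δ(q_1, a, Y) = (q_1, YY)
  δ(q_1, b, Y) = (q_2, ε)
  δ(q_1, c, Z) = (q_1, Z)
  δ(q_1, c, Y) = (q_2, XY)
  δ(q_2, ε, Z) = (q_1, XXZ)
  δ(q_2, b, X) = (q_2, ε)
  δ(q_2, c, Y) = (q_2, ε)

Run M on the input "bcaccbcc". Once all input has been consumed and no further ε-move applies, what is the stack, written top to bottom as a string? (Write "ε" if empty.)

(q_0, bcaccbcc, Z) ⊢ (q_1, bcaccbcc, YYZ) ⊢ (q_2, caccbcc, YZ) ⊢ (q_2, accbcc, Z) ⊢ (q_1, accbcc, XXZ) ⊢ (q_1, accbcc, XZ) ⊢ (q_1, accbcc, Z) ⊢ (q_0, ccbcc, XZ) ⊢ (q_2, cbcc, YXZ) ⊢ (q_2, bcc, XZ) ⊢ (q_2, cc, Z) ⊢ (q_1, cc, XXZ) ⊢ (q_1, cc, XZ) ⊢ (q_1, cc, Z) ⊢ (q_1, c, Z) ⊢ (q_1, ε, Z)
All input consumed in state q_1 with stack Z.

Z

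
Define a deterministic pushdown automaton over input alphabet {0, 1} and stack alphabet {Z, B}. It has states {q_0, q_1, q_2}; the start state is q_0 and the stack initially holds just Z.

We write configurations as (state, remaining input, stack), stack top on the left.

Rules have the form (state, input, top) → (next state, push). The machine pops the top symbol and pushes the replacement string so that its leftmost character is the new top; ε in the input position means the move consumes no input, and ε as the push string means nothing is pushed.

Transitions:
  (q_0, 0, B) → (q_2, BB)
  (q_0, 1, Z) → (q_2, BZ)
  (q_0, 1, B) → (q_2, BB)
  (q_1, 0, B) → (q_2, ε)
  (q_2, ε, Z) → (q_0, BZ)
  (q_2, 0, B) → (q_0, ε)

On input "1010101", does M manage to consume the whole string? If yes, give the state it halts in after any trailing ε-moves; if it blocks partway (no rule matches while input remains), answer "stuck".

(q_0, 1010101, Z)
  read 1, top Z: go to q_2, push BZ → (q_2, 010101, BZ)
  read 0, top B: go to q_0, push ε → (q_0, 10101, Z)
  read 1, top Z: go to q_2, push BZ → (q_2, 0101, BZ)
  read 0, top B: go to q_0, push ε → (q_0, 101, Z)
  read 1, top Z: go to q_2, push BZ → (q_2, 01, BZ)
  read 0, top B: go to q_0, push ε → (q_0, 1, Z)
  read 1, top Z: go to q_2, push BZ → (q_2, ε, BZ)
All input consumed; M is in state q_2.

q_2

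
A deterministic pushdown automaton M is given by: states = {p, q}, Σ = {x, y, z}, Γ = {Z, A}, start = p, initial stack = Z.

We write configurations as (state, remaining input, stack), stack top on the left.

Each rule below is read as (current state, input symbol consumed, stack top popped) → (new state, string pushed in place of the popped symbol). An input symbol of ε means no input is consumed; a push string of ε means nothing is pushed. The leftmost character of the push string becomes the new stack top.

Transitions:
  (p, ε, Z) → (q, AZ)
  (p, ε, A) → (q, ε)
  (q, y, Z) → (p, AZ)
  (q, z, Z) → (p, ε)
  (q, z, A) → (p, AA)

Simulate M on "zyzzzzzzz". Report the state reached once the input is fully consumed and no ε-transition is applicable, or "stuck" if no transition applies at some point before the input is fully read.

stuck

(p, zyzzzzzzz, Z)
  ε-move, top Z: go to q, push AZ → (q, zyzzzzzzz, AZ)
  read z, top A: go to p, push AA → (p, yzzzzzzz, AAZ)
  ε-move, top A: go to q, push ε → (q, yzzzzzzz, AZ)
No transition for (q, y, top A); M blocks with input yzzzzzzz remaining.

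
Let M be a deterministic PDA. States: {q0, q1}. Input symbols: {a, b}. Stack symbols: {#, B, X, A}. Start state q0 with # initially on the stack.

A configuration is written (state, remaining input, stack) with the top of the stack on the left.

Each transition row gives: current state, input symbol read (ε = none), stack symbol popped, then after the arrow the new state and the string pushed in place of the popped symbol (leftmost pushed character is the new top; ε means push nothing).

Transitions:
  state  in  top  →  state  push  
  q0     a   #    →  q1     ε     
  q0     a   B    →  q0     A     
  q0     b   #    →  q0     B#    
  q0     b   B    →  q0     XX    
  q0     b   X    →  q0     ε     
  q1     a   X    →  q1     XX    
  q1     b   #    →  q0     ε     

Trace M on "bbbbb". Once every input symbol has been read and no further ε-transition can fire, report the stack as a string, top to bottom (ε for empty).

B#

(q0, bbbbb, #) ⊢ (q0, bbbb, B#) ⊢ (q0, bbb, XX#) ⊢ (q0, bb, X#) ⊢ (q0, b, #) ⊢ (q0, ε, B#)
All input consumed in state q0 with stack B#.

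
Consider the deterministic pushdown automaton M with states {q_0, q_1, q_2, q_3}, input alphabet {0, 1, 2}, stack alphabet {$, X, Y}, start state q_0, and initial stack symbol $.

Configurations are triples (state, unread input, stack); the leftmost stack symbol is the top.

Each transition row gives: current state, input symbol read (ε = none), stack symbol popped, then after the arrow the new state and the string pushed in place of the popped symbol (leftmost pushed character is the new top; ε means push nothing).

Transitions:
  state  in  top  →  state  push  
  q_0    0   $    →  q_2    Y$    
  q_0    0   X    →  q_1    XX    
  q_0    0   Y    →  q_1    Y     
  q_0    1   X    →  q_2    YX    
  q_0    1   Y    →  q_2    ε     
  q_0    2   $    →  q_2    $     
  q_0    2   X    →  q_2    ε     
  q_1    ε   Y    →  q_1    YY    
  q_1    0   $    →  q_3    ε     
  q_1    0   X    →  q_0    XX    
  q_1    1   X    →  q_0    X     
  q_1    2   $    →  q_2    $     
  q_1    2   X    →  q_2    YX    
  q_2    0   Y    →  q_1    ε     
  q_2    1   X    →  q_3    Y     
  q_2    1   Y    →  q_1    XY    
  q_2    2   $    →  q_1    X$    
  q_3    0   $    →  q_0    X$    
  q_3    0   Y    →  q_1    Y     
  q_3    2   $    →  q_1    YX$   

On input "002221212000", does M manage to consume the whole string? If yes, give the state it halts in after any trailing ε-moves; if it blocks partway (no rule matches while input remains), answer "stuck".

q_1

(q_0, 002221212000, $)
  read 0, top $: go to q_2, push Y$ → (q_2, 02221212000, Y$)
  read 0, top Y: go to q_1, push ε → (q_1, 2221212000, $)
  read 2, top $: go to q_2, push $ → (q_2, 221212000, $)
  read 2, top $: go to q_1, push X$ → (q_1, 21212000, X$)
  read 2, top X: go to q_2, push YX → (q_2, 1212000, YX$)
  read 1, top Y: go to q_1, push XY → (q_1, 212000, XYX$)
  read 2, top X: go to q_2, push YX → (q_2, 12000, YXYX$)
  read 1, top Y: go to q_1, push XY → (q_1, 2000, XYXYX$)
  read 2, top X: go to q_2, push YX → (q_2, 000, YXYXYX$)
  read 0, top Y: go to q_1, push ε → (q_1, 00, XYXYX$)
  read 0, top X: go to q_0, push XX → (q_0, 0, XXYXYX$)
  read 0, top X: go to q_1, push XX → (q_1, ε, XXXYXYX$)
All input consumed; M is in state q_1.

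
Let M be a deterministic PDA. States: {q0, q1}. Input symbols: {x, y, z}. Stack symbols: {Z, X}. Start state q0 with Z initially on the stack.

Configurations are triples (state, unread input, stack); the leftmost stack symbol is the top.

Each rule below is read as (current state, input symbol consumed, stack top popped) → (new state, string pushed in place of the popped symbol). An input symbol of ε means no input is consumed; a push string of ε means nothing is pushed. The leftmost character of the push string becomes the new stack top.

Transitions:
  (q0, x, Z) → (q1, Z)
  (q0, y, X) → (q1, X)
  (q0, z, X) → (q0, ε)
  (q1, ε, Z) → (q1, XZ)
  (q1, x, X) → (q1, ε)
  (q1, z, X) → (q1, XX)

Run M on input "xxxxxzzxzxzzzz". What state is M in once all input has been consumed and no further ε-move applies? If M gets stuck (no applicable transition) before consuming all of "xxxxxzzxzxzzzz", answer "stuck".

(q0, xxxxxzzxzxzzzz, Z)
  read x, top Z: go to q1, push Z → (q1, xxxxzzxzxzzzz, Z)
  ε-move, top Z: go to q1, push XZ → (q1, xxxxzzxzxzzzz, XZ)
  read x, top X: go to q1, push ε → (q1, xxxzzxzxzzzz, Z)
  ε-move, top Z: go to q1, push XZ → (q1, xxxzzxzxzzzz, XZ)
  read x, top X: go to q1, push ε → (q1, xxzzxzxzzzz, Z)
  ε-move, top Z: go to q1, push XZ → (q1, xxzzxzxzzzz, XZ)
  read x, top X: go to q1, push ε → (q1, xzzxzxzzzz, Z)
  ε-move, top Z: go to q1, push XZ → (q1, xzzxzxzzzz, XZ)
  read x, top X: go to q1, push ε → (q1, zzxzxzzzz, Z)
  ε-move, top Z: go to q1, push XZ → (q1, zzxzxzzzz, XZ)
  read z, top X: go to q1, push XX → (q1, zxzxzzzz, XXZ)
  read z, top X: go to q1, push XX → (q1, xzxzzzz, XXXZ)
  read x, top X: go to q1, push ε → (q1, zxzzzz, XXZ)
  read z, top X: go to q1, push XX → (q1, xzzzz, XXXZ)
  read x, top X: go to q1, push ε → (q1, zzzz, XXZ)
  read z, top X: go to q1, push XX → (q1, zzz, XXXZ)
  read z, top X: go to q1, push XX → (q1, zz, XXXXZ)
  read z, top X: go to q1, push XX → (q1, z, XXXXXZ)
  read z, top X: go to q1, push XX → (q1, ε, XXXXXXZ)
All input consumed; M is in state q1.

q1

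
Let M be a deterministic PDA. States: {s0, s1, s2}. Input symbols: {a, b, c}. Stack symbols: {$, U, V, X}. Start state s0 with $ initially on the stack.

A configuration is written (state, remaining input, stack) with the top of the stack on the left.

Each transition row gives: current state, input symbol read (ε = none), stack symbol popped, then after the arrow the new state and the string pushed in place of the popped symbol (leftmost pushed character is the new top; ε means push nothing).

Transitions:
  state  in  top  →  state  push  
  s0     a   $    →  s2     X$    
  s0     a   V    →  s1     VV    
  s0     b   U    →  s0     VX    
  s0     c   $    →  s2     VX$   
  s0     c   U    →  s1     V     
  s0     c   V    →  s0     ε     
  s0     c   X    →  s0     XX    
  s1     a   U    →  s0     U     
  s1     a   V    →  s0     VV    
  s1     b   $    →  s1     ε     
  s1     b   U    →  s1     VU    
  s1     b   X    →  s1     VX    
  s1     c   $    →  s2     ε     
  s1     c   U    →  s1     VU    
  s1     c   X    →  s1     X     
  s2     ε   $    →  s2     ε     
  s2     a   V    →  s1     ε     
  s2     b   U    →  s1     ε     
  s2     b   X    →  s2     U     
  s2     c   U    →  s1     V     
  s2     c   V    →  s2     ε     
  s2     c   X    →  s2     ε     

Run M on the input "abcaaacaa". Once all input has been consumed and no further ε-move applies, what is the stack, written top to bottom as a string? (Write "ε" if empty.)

(s0, abcaaacaa, $) ⊢ (s2, bcaaacaa, X$) ⊢ (s2, caaacaa, U$) ⊢ (s1, aaacaa, V$) ⊢ (s0, aacaa, VV$) ⊢ (s1, acaa, VVV$) ⊢ (s0, caa, VVVV$) ⊢ (s0, aa, VVV$) ⊢ (s1, a, VVVV$) ⊢ (s0, ε, VVVVV$)
All input consumed in state s0 with stack VVVVV$.

VVVVV$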